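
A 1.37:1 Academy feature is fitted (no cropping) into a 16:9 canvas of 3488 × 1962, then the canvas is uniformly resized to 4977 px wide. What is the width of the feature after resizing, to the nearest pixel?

Fitted into 3488×1962, the feature spans the height; its width is 1962 × 1.370 ≈ 2687.94 px.
The frame scales by 4977/3488 = 1.4269; 2687.94 × 1.4269 ≈ 3835.40 px.

3835 px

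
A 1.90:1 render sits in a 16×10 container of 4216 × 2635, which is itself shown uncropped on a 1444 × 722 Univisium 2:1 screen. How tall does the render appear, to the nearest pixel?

First fit — 1.90:1 into 4216×2635 spans the width: 4216.00 × 2218.95.
The 16×10 canvas is height-limited in 1444×722, giving 1155.20 × 722.00; scale factor 0.2740.
Applying the same ×0.2740: 2218.95 → 608.00.

608 px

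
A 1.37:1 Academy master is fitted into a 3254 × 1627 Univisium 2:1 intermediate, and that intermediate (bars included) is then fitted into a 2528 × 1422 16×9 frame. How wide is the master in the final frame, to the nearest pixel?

1.37:1 Academy in 3254×1627: fills the height, so the master is 2228.99 × 1627.00.
Univisium 2:1 in 2528×1422: fills the width, so the intermediate becomes 2528.00 × 1264.00 — a scale of ×0.7769.
Applying the same ×0.7769: 2228.99 → 1731.68.

1732 px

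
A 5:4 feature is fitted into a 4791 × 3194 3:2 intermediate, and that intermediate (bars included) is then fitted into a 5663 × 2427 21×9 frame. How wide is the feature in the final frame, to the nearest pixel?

Inside the 4791×3194 canvas the feature is height-limited at 3992.50 × 3194.00.
The 3:2 canvas is height-limited in 5663×2427, giving 3640.50 × 2427.00; scale factor 0.7599.
The feature scales with it: width 3992.50 × 0.7599 ≈ 3033.75.

3034 px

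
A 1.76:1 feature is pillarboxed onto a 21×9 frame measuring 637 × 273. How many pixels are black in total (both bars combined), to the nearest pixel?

Since 1.760 < 2.333, the feature is height-limited.
That makes the image 480.4800 px wide (273 × 1.760).
Leftover width: 637 − 480.4800 = 156.5200 px.
That's 156.5200 × 273 ≈ 42730 black pixels.

42730 pixels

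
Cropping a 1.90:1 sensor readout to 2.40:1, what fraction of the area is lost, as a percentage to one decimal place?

20.8%

2.40:1 is wider than 1.90:1, so the crop keeps the full width and trims the height.
Fraction kept = (1.900)/(2.400) ≈ 79.17%, so 20.83% is lost.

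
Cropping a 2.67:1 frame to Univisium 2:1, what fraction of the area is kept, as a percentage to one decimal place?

Going from 2.67:1 to Univisium 2:1 means cutting width while keeping height.
Area ratio = (2.000)/(2.670) = 74.91% retained.

74.9%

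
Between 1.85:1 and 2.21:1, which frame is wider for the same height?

2.21:1

1.85 and 2.21; 2.21 > 1.85.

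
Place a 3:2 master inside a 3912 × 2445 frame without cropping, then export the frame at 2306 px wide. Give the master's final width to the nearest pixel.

2162 px

Fitted into 3912×2445, the master spans the height; its width is 2445 × 3/2 ≈ 3667.50 px.
The frame scales by 2306/3912 = 0.5895; 3667.50 × 0.5895 ≈ 2161.88 px.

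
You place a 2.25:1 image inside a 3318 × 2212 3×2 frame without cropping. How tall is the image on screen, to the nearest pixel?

Since 2.250 > 1.500, the image is width-limited.
Content height = 3318 / 2.250 ≈ 1474.67 px.

1475 px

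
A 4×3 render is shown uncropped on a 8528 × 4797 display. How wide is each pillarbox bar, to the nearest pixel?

1066 px

Since 1.333 < 1.778, the render is height-limited.
That makes the image 6396.00 px wide (4797 × 4/3).
Black = 8528 − 6396.00 = 2132.00 px, or 1066.00 per bar.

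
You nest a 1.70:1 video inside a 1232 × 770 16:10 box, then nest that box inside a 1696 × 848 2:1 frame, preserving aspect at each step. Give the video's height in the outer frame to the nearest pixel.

798 px

First fit — 1.70:1 into 1232×770 spans the width: 1232.00 × 724.71.
The 16:10 canvas is height-limited in 1696×848, giving 1356.80 × 848.00; scale factor 1.1013.
Applying the same ×1.1013: 724.71 → 798.12.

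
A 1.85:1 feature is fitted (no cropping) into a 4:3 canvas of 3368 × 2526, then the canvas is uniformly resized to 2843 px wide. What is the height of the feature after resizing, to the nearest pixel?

1537 px

At 3368×2526 the feature is width-limited, so height = 3368 / 1.850 ≈ 1820.54 px.
Scaling 3368 → 2843 is ×0.8441, so the height becomes 1820.54 × 0.8441 ≈ 1536.76 px.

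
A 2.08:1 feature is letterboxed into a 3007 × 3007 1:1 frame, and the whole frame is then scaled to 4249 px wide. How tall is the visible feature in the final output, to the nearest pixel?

At 3007×3007 the feature is width-limited, so height = 3007 / 2.080 ≈ 1445.67 px.
Scaling 3007 → 4249 is ×1.4130, so the height becomes 1445.67 × 1.4130 ≈ 2042.79 px.

2043 px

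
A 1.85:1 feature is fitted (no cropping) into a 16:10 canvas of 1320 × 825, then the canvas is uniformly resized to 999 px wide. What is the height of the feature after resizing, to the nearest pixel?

540 px

Fitted into 1320×825, the feature spans the width; its height is 1320 / 1.850 ≈ 713.51 px.
Scaling 1320 → 999 is ×0.7568, so the height becomes 713.51 × 0.7568 ≈ 540.00 px.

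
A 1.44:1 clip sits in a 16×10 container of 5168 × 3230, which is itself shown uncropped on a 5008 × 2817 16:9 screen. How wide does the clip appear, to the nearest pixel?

4056 px

First fit — 1.44:1 into 5168×3230 spans the height: 4651.20 × 3230.00.
16×10 in 5008×2817: fills the height, so the intermediate becomes 4507.20 × 2817.00 — a scale of ×0.8721.
Applying the same ×0.8721: 4651.20 → 4056.48.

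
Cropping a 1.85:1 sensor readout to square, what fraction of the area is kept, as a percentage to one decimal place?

square is narrower than 1.85:1, so the crop keeps the full height and trims the width.
Area ratio = (1.000)/(1.850) = 54.05% retained.

54.1%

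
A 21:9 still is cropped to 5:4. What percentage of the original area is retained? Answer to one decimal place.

The height stays; only width is cut (since 5:4 is narrower than 21:9).
(1.250)/(2.333) ≈ 0.536 of the area survives.

53.6%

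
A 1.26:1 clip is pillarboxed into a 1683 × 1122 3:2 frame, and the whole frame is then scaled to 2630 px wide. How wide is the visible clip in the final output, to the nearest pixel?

2209 px

In the 1683×1122 frame the clip fills the height: width = 1122 × 1.260 ≈ 1413.72 px.
Resizing to 2630 px wide multiplies everything by 1.5627: 1413.72 → 2209.20 px.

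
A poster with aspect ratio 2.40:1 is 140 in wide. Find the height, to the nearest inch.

58 in

Height = 140 / 2.400 = 58.33.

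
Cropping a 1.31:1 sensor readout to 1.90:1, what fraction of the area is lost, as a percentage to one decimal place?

Going from 1.31:1 to 1.90:1 means cutting height while keeping width.
Area ratio = (1.310)/(1.900) = 68.95%; the remaining 31.05% is cropped out.

31.1%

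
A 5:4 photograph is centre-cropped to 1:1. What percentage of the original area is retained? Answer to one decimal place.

1:1 is narrower than 5:4, so the crop keeps the full height and trims the width.
Fraction kept = (1.000)/(1.250) ≈ 80.00%.

80.0%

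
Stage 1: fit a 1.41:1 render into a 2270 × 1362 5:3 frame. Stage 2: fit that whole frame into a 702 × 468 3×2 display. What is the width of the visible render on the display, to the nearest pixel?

594 px

1.41:1 in 2270×1362: fills the height, so the render is 1920.42 × 1362.00.
5:3 in 702×468: fills the width, so the intermediate becomes 702.00 × 421.20 — a scale of ×0.3093.
So the render's width is 1920.42 × 0.3093 ≈ 593.89.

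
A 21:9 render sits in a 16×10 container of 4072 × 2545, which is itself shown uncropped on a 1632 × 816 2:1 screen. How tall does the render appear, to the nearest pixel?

21:9 in 4072×2545: fills the width, so the render is 4072.00 × 1745.14.
16×10 in 1632×816: fills the height, so the intermediate becomes 1305.60 × 816.00 — a scale of ×0.3206.
The render scales with it: height 1745.14 × 0.3206 ≈ 559.54.

560 px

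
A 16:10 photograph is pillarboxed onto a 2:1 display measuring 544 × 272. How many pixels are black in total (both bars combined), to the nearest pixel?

29594 pixels

16:10 (1.600) < 2:1 (2.000), so the photograph fills the height.
The photograph is 272 × 16/10 ≈ 435.2000 px wide.
Leftover width: 544 − 435.2000 = 108.8000 px.
Across the 272-px span: 108.8000 × 272 ≈ 29594 px.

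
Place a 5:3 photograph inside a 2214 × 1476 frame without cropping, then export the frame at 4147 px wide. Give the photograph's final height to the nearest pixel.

2488 px

At 2214×1476 the photograph is width-limited, so height = 2214 × 3/5 ≈ 1328.40 px.
The frame scales by 4147/2214 = 1.8731; 1328.40 × 1.8731 ≈ 2488.20 px.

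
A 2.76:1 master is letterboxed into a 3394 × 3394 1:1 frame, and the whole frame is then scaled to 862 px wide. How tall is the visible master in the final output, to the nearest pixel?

312 px

In the 3394×3394 frame the master fills the width: height = 3394 / 2.760 ≈ 1229.71 px.
The frame scales by 862/3394 = 0.2540; 1229.71 × 0.2540 ≈ 312.32 px.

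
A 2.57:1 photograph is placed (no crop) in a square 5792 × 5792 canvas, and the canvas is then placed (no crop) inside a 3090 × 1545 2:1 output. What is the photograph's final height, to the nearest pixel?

601 px

First fit — 2.57:1 into 5792×5792 spans the width: 5792.00 × 2253.70.
Second fit — the square canvas into 3090×1545 spans the height: 1545.00 × 1545.00 (×0.2667 from 5792×5792).
The photograph scales with it: height 2253.70 × 0.2667 ≈ 601.17.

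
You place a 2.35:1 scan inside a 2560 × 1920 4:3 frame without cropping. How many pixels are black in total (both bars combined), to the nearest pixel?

Since 2.350 > 1.333, the scan is width-limited.
That makes the image 1089.3617 px tall (2560 / 2.350).
Leftover height: 1920 − 1089.3617 = 830.6383 px.
Across the 2560-px span: 830.6383 × 2560 ≈ 2126434 px.

2126434 pixels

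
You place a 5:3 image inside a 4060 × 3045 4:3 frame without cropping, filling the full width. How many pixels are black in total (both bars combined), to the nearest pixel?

2472540 pixels

That makes the image 2436.0000 px tall (4060 × 3/5).
Leftover height: 3045 − 2436.0000 = 609.0000 px.
Across the 4060-px span: 609.0000 × 4060 ≈ 2472540 px.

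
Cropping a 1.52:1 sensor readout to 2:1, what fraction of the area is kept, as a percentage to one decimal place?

The width stays; only height is cut (since 2:1 is wider than 1.52:1).
Fraction kept = (1.520)/(2.000) ≈ 76.00%.

76.0%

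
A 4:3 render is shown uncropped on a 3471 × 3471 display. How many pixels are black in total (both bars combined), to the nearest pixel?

3011960 pixels

4:3 is wider than 1:1, so it spans the full width.
Content height = 3471 × 3/4 ≈ 2603.2500 px.
Black = 3471 − 2603.2500 = 867.7500 px.
Bar area = 867.7500 × 3471 ≈ 3011960 px.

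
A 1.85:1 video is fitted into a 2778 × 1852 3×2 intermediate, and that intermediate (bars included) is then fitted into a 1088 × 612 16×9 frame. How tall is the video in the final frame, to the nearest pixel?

496 px

1.85:1 in 2778×1852: fills the width, so the video is 2778.00 × 1501.62.
The 3×2 canvas is height-limited in 1088×612, giving 918.00 × 612.00; scale factor 0.3305.
Applying the same ×0.3305: 1501.62 → 496.22.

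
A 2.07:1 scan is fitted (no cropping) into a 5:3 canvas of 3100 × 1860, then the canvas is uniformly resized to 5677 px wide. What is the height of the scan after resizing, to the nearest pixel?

2743 px

In the 3100×1860 frame the scan fills the width: height = 3100 / 2.070 ≈ 1497.58 px.
Resizing to 5677 px wide multiplies everything by 1.8313: 1497.58 → 2742.51 px.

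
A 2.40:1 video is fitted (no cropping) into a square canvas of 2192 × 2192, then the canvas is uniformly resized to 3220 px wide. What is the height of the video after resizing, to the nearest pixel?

1342 px

In the 2192×2192 frame the video fills the width: height = 2192 / 2.400 ≈ 913.33 px.
Scaling 2192 → 3220 is ×1.4690, so the height becomes 913.33 × 1.4690 ≈ 1341.67 px.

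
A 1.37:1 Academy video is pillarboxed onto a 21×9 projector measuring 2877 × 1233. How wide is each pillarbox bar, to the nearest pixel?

1.37:1 Academy (1.370) < 21×9 (2.333), so the video fills the height.
That makes the image 1689.21 px wide (1233 × 1.370).
Black = 2877 − 1689.21 = 1187.79 px, or 593.89 per bar.

594 px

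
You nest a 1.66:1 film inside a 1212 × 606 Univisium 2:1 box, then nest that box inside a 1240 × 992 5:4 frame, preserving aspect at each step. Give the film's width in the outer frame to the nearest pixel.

1029 px

1.66:1 in 1212×606: fills the height, so the film is 1005.96 × 606.00.
The Univisium 2:1 canvas is width-limited in 1240×992, giving 1240.00 × 620.00; scale factor 1.0231.
The film scales with it: width 1005.96 × 1.0231 ≈ 1029.20.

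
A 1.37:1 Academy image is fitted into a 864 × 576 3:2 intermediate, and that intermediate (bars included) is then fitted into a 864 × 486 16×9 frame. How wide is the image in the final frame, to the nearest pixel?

666 px

Inside the 864×576 canvas the image is height-limited at 789.12 × 576.00.
3:2 in 864×486: fills the height, so the intermediate becomes 729.00 × 486.00 — a scale of ×0.8438.
So the image's width is 789.12 × 0.8438 ≈ 665.82.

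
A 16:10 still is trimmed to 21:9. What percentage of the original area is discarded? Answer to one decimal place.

31.4%

The width stays; only height is cut (since 21:9 is wider than 16:10).
Area ratio = (1.600)/(2.333) = 68.57%; the remaining 31.43% is cropped out.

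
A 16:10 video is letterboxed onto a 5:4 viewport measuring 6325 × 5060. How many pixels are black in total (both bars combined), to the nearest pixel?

16:10 is wider than 5:4, so it spans the full width.
Content height = 6325 × 10/16 ≈ 3953.1250 px.
Black = 5060 − 3953.1250 = 1106.8750 px.
That's 1106.8750 × 6325 ≈ 7000984 black pixels.

7000984 pixels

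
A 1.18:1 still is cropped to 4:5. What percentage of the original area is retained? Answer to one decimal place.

The height stays; only width is cut (since 4:5 is narrower than 1.18:1).
Fraction kept = (0.800)/(1.180) ≈ 67.80%.

67.8%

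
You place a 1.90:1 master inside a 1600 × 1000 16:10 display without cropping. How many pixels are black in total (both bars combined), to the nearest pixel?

Since 1.900 > 1.600, the master is width-limited.
Content height = 1600 / 1.900 ≈ 842.1053 px.
1000 − 842.1053 = 157.8947 px of bars.
That's 157.8947 × 1600 ≈ 252632 black pixels.

252632 pixels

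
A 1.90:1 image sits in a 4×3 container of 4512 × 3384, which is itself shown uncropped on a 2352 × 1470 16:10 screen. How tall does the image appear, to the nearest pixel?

1032 px

Inside the 4512×3384 canvas the image is width-limited at 4512.00 × 2374.74.
The 4×3 canvas is height-limited in 2352×1470, giving 1960.00 × 1470.00; scale factor 0.4344.
The image scales with it: height 2374.74 × 0.4344 ≈ 1031.58.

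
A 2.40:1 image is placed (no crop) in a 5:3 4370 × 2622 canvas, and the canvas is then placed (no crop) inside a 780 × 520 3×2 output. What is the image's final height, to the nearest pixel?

325 px

Inside the 4370×2622 canvas the image is width-limited at 4370.00 × 1820.83.
5:3 in 780×520: fills the width, so the intermediate becomes 780.00 × 468.00 — a scale of ×0.1785.
Applying the same ×0.1785: 1820.83 → 325.00.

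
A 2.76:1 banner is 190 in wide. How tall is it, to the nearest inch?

69 in

Height = 190 / 2.760 = 68.84.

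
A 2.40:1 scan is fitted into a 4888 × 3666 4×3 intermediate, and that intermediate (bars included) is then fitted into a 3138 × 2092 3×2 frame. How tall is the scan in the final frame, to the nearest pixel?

2.40:1 in 4888×3666: fills the width, so the scan is 4888.00 × 2036.67.
The 4×3 canvas is height-limited in 3138×2092, giving 2789.33 × 2092.00; scale factor 0.5706.
So the scan's height is 2036.67 × 0.5706 ≈ 1162.22.

1162 px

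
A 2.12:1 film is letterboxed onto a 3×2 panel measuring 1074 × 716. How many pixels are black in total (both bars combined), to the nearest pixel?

224892 pixels

2.12:1 is wider than 3×2, so it spans the full width.
The film is 1074 / 2.120 ≈ 506.6038 px tall.
Leftover height: 716 − 506.6038 = 209.3962 px.
Across the 1074-px span: 209.3962 × 1074 ≈ 224892 px.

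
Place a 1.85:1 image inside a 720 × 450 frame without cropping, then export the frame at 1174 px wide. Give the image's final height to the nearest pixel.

At 720×450 the image is width-limited, so height = 720 / 1.850 ≈ 389.19 px.
Resizing to 1174 px wide multiplies everything by 1.6306: 389.19 → 634.59 px.

635 px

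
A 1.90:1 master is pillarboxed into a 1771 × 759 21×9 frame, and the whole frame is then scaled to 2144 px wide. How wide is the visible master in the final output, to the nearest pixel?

In the 1771×759 frame the master fills the height: width = 759 × 1.900 ≈ 1442.10 px.
Resizing to 2144 px wide multiplies everything by 1.2106: 1442.10 → 1745.83 px.

1746 px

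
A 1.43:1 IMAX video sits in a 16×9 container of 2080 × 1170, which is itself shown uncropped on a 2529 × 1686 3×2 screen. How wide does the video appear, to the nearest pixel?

First fit — 1.43:1 IMAX into 2080×1170 spans the height: 1673.10 × 1170.00.
The 16×9 canvas is width-limited in 2529×1686, giving 2529.00 × 1422.56; scale factor 1.2159.
Applying the same ×1.2159: 1673.10 → 2034.26.

2034 px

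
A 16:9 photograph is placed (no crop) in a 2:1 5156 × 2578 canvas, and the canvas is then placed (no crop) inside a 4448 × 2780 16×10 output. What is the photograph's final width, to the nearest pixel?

Inside the 5156×2578 canvas the photograph is height-limited at 4583.11 × 2578.00.
Second fit — the 2:1 canvas into 4448×2780 spans the width: 4448.00 × 2224.00 (×0.8627 from 5156×2578).
Applying the same ×0.8627: 4583.11 → 3953.78.

3954 px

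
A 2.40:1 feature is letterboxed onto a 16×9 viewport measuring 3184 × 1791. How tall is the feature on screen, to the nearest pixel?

2.40:1 is wider than 16×9, so it spans the full width.
The feature is 3184 / 2.400 ≈ 1326.67 px tall.

1327 px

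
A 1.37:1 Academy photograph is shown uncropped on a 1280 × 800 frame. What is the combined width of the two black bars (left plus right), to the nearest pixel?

Since 1.370 < 1.600, the photograph is height-limited.
That makes the image 1096.00 px wide (800 × 1.370).
Leftover width: 1280 − 1096.00 = 184.00 px.

184 px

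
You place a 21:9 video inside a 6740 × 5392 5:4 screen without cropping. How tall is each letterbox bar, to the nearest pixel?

1252 px

21:9 is wider than 5:4, so it spans the full width.
That makes the image 2888.57 px tall (6740 × 9/21).
5392 − 2888.57 = 2503.43 px of bars (1251.71 each).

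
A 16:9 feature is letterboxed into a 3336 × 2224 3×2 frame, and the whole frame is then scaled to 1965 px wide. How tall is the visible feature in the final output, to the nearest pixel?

1105 px

Fitted into 3336×2224, the feature spans the width; its height is 3336 × 9/16 ≈ 1876.50 px.
Scaling 3336 → 1965 is ×0.5890, so the height becomes 1876.50 × 0.5890 ≈ 1105.31 px.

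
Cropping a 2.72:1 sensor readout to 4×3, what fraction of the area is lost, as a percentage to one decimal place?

Going from 2.72:1 to 4×3 means cutting width while keeping height.
Area ratio = (1.333)/(2.720) = 49.02%; the remaining 50.98% is cropped out.

51.0%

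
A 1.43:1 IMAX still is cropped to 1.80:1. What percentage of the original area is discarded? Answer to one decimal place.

20.6%

1.80:1 is wider than 1.43:1 IMAX, so the crop keeps the full width and trims the height.
Fraction kept = (1.430)/(1.800) ≈ 79.44%, so 20.56% is lost.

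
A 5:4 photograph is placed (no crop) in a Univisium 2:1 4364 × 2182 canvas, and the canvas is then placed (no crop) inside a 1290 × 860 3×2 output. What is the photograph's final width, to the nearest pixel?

806 px

5:4 in 4364×2182: fills the height, so the photograph is 2727.50 × 2182.00.
Univisium 2:1 in 1290×860: fills the width, so the intermediate becomes 1290.00 × 645.00 — a scale of ×0.2956.
So the photograph's width is 2727.50 × 0.2956 ≈ 806.25.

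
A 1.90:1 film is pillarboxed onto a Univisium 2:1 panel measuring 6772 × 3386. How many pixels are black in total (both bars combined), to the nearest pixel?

1146500 pixels

1.90:1 is narrower than Univisium 2:1, so it spans the full height.
That makes the image 6433.4000 px wide (3386 × 1.900).
Black = 6772 − 6433.4000 = 338.6000 px.
Across the 3386-px span: 338.6000 × 3386 ≈ 1146500 px.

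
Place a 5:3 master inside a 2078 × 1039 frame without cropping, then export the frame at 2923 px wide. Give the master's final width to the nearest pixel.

At 2078×1039 the master is height-limited, so width = 1039 × 5/3 ≈ 1731.67 px.
Resizing to 2923 px wide multiplies everything by 1.4066: 1731.67 → 2435.83 px.

2436 px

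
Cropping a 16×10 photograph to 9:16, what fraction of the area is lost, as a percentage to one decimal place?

64.8%

9:16 is narrower than 16×10, so the crop keeps the full height and trims the width.
(0.562)/(1.600) ≈ 0.352 of the area survives, leaving 64.84% discarded.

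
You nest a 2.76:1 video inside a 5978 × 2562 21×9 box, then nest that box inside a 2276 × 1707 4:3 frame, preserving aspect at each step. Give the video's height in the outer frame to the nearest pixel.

2.76:1 in 5978×2562: fills the width, so the video is 5978.00 × 2165.94.
21×9 in 2276×1707: fills the width, so the intermediate becomes 2276.00 × 975.43 — a scale of ×0.3807.
So the video's height is 2165.94 × 0.3807 ≈ 824.64.

825 px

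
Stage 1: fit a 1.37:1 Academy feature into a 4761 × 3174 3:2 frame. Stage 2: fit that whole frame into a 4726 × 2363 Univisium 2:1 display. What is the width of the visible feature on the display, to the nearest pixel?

3237 px

Inside the 4761×3174 canvas the feature is height-limited at 4348.38 × 3174.00.
The 3:2 canvas is height-limited in 4726×2363, giving 3544.50 × 2363.00; scale factor 0.7445.
So the feature's width is 4348.38 × 0.7445 ≈ 3237.31.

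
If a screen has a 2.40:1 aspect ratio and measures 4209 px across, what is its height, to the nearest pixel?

1754 px

Height = 4209 / 2.400 = 1753.75.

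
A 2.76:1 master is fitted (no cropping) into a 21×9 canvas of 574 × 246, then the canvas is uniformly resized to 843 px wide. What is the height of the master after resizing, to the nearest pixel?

Fitted into 574×246, the master spans the width; its height is 574 / 2.760 ≈ 207.97 px.
The frame scales by 843/574 = 1.4686; 207.97 × 1.4686 ≈ 305.43 px.

305 px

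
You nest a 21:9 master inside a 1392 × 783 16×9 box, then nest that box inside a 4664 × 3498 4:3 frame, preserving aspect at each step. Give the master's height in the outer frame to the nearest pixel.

1999 px

21:9 in 1392×783: fills the width, so the master is 1392.00 × 596.57.
16×9 in 4664×3498: fills the width, so the intermediate becomes 4664.00 × 2623.50 — a scale of ×3.3506.
The master scales with it: height 596.57 × 3.3506 ≈ 1998.86.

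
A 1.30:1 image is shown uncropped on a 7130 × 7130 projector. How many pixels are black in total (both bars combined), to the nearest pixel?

11731592 pixels

1.30:1 (1.300) > square (1.000), so the image fills the width.
The image is 7130 / 1.300 ≈ 5484.6154 px tall.
Leftover height: 7130 − 5484.6154 = 1645.3846 px.
Bar area = 1645.3846 × 7130 ≈ 11731592 px.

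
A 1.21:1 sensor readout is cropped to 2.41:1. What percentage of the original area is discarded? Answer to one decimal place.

Going from 1.21:1 to 2.41:1 means cutting height while keeping width.
(1.210)/(2.410) ≈ 0.502 of the area survives, leaving 49.79% discarded.

49.8%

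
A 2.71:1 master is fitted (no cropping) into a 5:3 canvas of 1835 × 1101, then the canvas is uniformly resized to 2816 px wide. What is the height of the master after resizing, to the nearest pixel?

At 1835×1101 the master is width-limited, so height = 1835 / 2.710 ≈ 677.12 px.
Scaling 1835 → 2816 is ×1.5346, so the height becomes 677.12 × 1.5346 ≈ 1039.11 px.

1039 px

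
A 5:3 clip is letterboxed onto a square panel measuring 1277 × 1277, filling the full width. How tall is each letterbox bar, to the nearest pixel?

255 px

The clip is 1277 × 3/5 ≈ 766.20 px tall.
1277 − 766.20 = 510.80 px of bars (255.40 each).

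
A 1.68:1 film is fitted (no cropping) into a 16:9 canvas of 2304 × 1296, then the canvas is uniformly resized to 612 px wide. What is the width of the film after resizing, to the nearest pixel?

Fitted into 2304×1296, the film spans the height; its width is 1296 × 1.680 ≈ 2177.28 px.
Scaling 2304 → 612 is ×0.2656, so the width becomes 2177.28 × 0.2656 ≈ 578.34 px.

578 px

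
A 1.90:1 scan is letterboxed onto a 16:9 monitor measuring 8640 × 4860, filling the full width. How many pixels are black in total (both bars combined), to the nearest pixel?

2701137 pixels

Content height = 8640 / 1.900 ≈ 4547.3684 px.
4860 − 4547.3684 = 312.6316 px of bars.
Across the 8640-px span: 312.6316 × 8640 ≈ 2701137 px.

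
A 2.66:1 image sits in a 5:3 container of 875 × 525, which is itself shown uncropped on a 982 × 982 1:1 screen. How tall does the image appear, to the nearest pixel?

369 px

First fit — 2.66:1 into 875×525 spans the width: 875.00 × 328.95.
The 5:3 canvas is width-limited in 982×982, giving 982.00 × 589.20; scale factor 1.1223.
Applying the same ×1.1223: 328.95 → 369.17.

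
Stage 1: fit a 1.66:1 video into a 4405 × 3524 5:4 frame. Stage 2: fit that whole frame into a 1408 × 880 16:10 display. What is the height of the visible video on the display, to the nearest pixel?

663 px

First fit — 1.66:1 into 4405×3524 spans the width: 4405.00 × 2653.61.
Second fit — the 5:4 canvas into 1408×880 spans the height: 1100.00 × 880.00 (×0.2497 from 4405×3524).
The video scales with it: height 2653.61 × 0.2497 ≈ 662.65.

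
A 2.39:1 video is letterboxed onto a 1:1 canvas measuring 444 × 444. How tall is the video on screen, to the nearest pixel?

Since 2.390 > 1.000, the video is width-limited.
The video is 444 / 2.390 ≈ 185.77 px tall.

186 px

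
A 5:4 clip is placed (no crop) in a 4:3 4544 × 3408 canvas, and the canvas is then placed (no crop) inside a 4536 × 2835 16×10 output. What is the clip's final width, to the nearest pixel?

3544 px

5:4 in 4544×3408: fills the height, so the clip is 4260.00 × 3408.00.
Second fit — the 4:3 canvas into 4536×2835 spans the height: 3780.00 × 2835.00 (×0.8319 from 4544×3408).
So the clip's width is 4260.00 × 0.8319 ≈ 3543.75.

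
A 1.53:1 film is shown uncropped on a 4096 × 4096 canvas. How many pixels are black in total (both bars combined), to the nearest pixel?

1.53:1 is wider than square, so it spans the full width.
Content height = 4096 / 1.530 ≈ 2677.1242 px.
Black = 4096 − 2677.1242 = 1418.8758 px.
That's 1418.8758 × 4096 ≈ 5811715 black pixels.

5811715 pixels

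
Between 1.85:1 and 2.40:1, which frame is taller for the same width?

1.85:1

1.85 and 2.4; 2.4 > 1.85. The smaller width-to-height ratio is the taller frame.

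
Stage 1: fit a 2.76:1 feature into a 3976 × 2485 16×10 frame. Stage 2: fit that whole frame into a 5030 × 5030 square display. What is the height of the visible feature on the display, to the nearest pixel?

2.76:1 in 3976×2485: fills the width, so the feature is 3976.00 × 1440.58.
The 16×10 canvas is width-limited in 5030×5030, giving 5030.00 × 3143.75; scale factor 1.2651.
Applying the same ×1.2651: 1440.58 → 1822.46.

1822 px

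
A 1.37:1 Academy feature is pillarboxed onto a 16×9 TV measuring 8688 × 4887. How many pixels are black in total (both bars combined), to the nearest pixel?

1.37:1 Academy is narrower than 16×9, so it spans the full height.
That makes the image 6695.1900 px wide (4887 × 1.370).
Leftover width: 8688 − 6695.1900 = 1992.8100 px.
That's 1992.8100 × 4887 ≈ 9738862 black pixels.

9738862 pixels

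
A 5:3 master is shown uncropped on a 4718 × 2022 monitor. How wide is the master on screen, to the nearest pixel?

5:3 (1.667) < 21×9 (2.333), so the master fills the height.
That makes the image 3370.00 px wide (2022 × 5/3).

3370 px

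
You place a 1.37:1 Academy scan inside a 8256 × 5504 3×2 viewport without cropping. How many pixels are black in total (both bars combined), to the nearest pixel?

3938222 pixels

Since 1.370 < 1.500, the scan is height-limited.
That makes the image 7540.4800 px wide (5504 × 1.370).
8256 − 7540.4800 = 715.5200 px of bars.
That's 715.5200 × 5504 ≈ 3938222 black pixels.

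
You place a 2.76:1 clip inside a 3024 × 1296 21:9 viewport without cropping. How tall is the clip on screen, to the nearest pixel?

2.76:1 (2.760) > 21:9 (2.333), so the clip fills the width.
Content height = 3024 / 2.760 ≈ 1095.65 px.

1096 px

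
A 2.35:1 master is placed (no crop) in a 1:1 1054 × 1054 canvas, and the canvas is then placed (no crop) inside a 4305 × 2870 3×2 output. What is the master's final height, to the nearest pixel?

Inside the 1054×1054 canvas the master is width-limited at 1054.00 × 448.51.
1:1 in 4305×2870: fills the height, so the intermediate becomes 2870.00 × 2870.00 — a scale of ×2.7230.
The master scales with it: height 448.51 × 2.7230 ≈ 1221.28.

1221 px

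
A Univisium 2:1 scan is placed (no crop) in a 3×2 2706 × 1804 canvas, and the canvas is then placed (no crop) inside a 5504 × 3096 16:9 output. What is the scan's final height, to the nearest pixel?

Univisium 2:1 in 2706×1804: fills the width, so the scan is 2706.00 × 1353.00.
The 3×2 canvas is height-limited in 5504×3096, giving 4644.00 × 3096.00; scale factor 1.7162.
The scan scales with it: height 1353.00 × 1.7162 ≈ 2322.00.

2322 px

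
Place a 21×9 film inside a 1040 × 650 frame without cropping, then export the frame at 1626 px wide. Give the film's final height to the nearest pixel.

At 1040×650 the film is width-limited, so height = 1040 × 9/21 ≈ 445.71 px.
Resizing to 1626 px wide multiplies everything by 1.5635: 445.71 → 696.86 px.

697 px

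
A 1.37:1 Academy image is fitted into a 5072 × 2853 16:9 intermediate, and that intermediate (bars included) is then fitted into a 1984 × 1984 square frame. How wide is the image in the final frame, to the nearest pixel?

1529 px

First fit — 1.37:1 Academy into 5072×2853 spans the height: 3908.61 × 2853.00.
Second fit — the 16:9 canvas into 1984×1984 spans the width: 1984.00 × 1116.00 (×0.3912 from 5072×2853).
Applying the same ×0.3912: 3908.61 → 1528.92.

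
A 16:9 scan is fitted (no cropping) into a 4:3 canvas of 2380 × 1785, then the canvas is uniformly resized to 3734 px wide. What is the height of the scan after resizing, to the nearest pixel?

Fitted into 2380×1785, the scan spans the width; its height is 2380 × 9/16 ≈ 1338.75 px.
The frame scales by 3734/2380 = 1.5689; 1338.75 × 1.5689 ≈ 2100.38 px.

2100 px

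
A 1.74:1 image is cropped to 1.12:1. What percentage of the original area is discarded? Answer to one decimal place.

Going from 1.74:1 to 1.12:1 means cutting width while keeping height.
Area ratio = (1.120)/(1.740) = 64.37%; the remaining 35.63% is cropped out.

35.6%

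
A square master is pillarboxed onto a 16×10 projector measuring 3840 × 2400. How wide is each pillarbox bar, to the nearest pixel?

720 px

square (1.000) < 16×10 (1.600), so the master fills the height.
The master is 2400 × 1/1 ≈ 2400.00 px wide.
Black = 3840 − 2400.00 = 1440.00 px, or 720.00 per bar.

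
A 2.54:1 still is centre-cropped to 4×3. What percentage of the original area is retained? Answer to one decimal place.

52.5%

The height stays; only width is cut (since 4×3 is narrower than 2.54:1).
Area ratio = (1.333)/(2.540) = 52.49% retained.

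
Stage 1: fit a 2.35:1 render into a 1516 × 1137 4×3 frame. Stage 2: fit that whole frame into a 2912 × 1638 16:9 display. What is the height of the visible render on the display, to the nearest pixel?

929 px

Inside the 1516×1137 canvas the render is width-limited at 1516.00 × 645.11.
The 4×3 canvas is height-limited in 2912×1638, giving 2184.00 × 1638.00; scale factor 1.4406.
The render scales with it: height 645.11 × 1.4406 ≈ 929.36.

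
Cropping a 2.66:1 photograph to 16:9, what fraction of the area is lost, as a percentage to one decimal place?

33.2%

16:9 is narrower than 2.66:1, so the crop keeps the full height and trims the width.
Area ratio = (1.778)/(2.660) = 66.83%; the remaining 33.17% is cropped out.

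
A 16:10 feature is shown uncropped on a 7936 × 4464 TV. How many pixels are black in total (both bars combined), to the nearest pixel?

3542630 pixels

Since 1.600 < 1.778, the feature is height-limited.
Content width = 4464 × 16/10 ≈ 7142.4000 px.
7936 − 7142.4000 = 793.6000 px of bars.
Bar area = 793.6000 × 4464 ≈ 3542630 px.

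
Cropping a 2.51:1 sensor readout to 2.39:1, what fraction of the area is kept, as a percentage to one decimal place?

Going from 2.51:1 to 2.39:1 means cutting width while keeping height.
(2.390)/(2.510) ≈ 0.952 of the area survives.

95.2%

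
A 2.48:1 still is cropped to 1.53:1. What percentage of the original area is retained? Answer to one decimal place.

61.7%

The height stays; only width is cut (since 1.53:1 is narrower than 2.48:1).
(1.530)/(2.480) ≈ 0.617 of the area survives.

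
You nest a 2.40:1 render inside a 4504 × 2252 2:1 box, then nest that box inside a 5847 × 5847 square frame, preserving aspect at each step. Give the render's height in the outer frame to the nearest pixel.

First fit — 2.40:1 into 4504×2252 spans the width: 4504.00 × 1876.67.
Second fit — the 2:1 canvas into 5847×5847 spans the width: 5847.00 × 2923.50 (×1.2982 from 4504×2252).
Applying the same ×1.2982: 1876.67 → 2436.25.

2436 px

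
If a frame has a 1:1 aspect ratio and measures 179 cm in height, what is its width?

179 cm

Width = 179 × 1/1 = 179.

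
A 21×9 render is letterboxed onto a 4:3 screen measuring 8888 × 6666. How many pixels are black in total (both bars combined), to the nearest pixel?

25391746 pixels

21×9 is wider than 4:3, so it spans the full width.
Content height = 8888 × 9/21 ≈ 3809.1429 px.
6666 − 3809.1429 = 2856.8571 px of bars.
That's 2856.8571 × 8888 ≈ 25391746 black pixels.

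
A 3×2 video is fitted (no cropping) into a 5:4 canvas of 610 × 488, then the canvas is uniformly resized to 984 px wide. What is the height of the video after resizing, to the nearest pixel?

656 px

At 610×488 the video is width-limited, so height = 610 × 2/3 ≈ 406.67 px.
The frame scales by 984/610 = 1.6131; 406.67 × 1.6131 ≈ 656.00 px.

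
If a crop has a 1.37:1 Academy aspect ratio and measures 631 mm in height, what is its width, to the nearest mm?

864 mm

Width = 631 × 1.370 = 864.47.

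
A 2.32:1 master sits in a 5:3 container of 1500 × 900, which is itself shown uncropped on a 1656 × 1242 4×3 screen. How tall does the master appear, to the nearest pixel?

Inside the 1500×900 canvas the master is width-limited at 1500.00 × 646.55.
5:3 in 1656×1242: fills the width, so the intermediate becomes 1656.00 × 993.60 — a scale of ×1.1040.
Applying the same ×1.1040: 646.55 → 713.79.

714 px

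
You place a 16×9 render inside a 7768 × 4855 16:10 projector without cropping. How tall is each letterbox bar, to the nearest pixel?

243 px

Since 1.778 > 1.600, the render is width-limited.
That makes the image 4369.50 px tall (7768 × 9/16).
Black = 4855 − 4369.50 = 485.50 px, or 242.75 per bar.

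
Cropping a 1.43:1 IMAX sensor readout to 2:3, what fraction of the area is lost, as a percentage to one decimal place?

53.4%

The height stays; only width is cut (since 2:3 is narrower than 1.43:1 IMAX).
Area ratio = (0.667)/(1.430) = 46.62%; the remaining 53.38% is cropped out.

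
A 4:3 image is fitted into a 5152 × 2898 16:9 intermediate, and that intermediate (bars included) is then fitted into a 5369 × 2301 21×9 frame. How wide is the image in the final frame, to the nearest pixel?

Inside the 5152×2898 canvas the image is height-limited at 3864.00 × 2898.00.
16:9 in 5369×2301: fills the height, so the intermediate becomes 4090.67 × 2301.00 — a scale of ×0.7940.
So the image's width is 3864.00 × 0.7940 ≈ 3068.00.

3068 px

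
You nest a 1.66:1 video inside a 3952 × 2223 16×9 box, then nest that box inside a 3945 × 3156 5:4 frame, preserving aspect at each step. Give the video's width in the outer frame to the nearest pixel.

First fit — 1.66:1 into 3952×2223 spans the height: 3690.18 × 2223.00.
Second fit — the 16×9 canvas into 3945×3156 spans the width: 3945.00 × 2219.06 (×0.9982 from 3952×2223).
So the video's width is 3690.18 × 0.9982 ≈ 3683.64.

3684 px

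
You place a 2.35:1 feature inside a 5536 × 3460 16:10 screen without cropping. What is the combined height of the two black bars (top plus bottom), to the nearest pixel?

Since 2.350 > 1.600, the feature is width-limited.
That makes the image 2355.74 px tall (5536 / 2.350).
Black = 3460 − 2355.74 = 1104.26 px.

1104 px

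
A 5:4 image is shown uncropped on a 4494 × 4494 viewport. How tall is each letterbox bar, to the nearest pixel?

5:4 (1.250) > 1:1 (1.000), so the image fills the width.
Content height = 4494 × 4/5 ≈ 3595.20 px.
Black = 4494 − 3595.20 = 898.80 px, or 449.40 per bar.

449 px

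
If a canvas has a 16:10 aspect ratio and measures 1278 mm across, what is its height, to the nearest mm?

1278 / 16 × 10 = 798.75.

799 mm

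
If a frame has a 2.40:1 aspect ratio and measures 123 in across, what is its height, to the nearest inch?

51 in

123 / 2.400 = 51.25.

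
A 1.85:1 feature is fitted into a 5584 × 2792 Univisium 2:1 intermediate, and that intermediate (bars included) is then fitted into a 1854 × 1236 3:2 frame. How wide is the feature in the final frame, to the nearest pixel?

Inside the 5584×2792 canvas the feature is height-limited at 5165.20 × 2792.00.
Second fit — the Univisium 2:1 canvas into 1854×1236 spans the width: 1854.00 × 927.00 (×0.3320 from 5584×2792).
The feature scales with it: width 5165.20 × 0.3320 ≈ 1714.95.

1715 px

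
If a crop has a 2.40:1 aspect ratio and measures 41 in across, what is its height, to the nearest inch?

41 / 2.400 = 17.08.

17 in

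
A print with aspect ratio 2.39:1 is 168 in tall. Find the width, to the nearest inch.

402 in

At 2.39:1, 168 × 2.390 ≈ 401.52.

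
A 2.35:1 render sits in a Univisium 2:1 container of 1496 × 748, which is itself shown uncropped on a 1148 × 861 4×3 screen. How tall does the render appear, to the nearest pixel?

489 px

First fit — 2.35:1 into 1496×748 spans the width: 1496.00 × 636.60.
The Univisium 2:1 canvas is width-limited in 1148×861, giving 1148.00 × 574.00; scale factor 0.7674.
So the render's height is 636.60 × 0.7674 ≈ 488.51.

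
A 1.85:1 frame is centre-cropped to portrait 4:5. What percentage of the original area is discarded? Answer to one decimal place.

56.8%

portrait 4:5 is narrower than 1.85:1, so the crop keeps the full height and trims the width.
Fraction kept = (0.800)/(1.850) ≈ 43.24%, so 56.76% is lost.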